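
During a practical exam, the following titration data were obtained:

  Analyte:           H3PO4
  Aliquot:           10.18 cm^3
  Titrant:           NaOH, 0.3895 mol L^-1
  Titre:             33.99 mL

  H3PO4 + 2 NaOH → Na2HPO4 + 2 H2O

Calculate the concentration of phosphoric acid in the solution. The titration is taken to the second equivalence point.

0.6503 mol/L

n(NaOH) = 0.03399 L × 0.3895 mol/L = 0.01324 mol
From the 1:2 mole ratio, n(H3PO4) = 1/2 × 0.01324 = 6.620 × 10^-3 mol
[H3PO4] = 6.620 × 10^-3 mol / 0.01018 L = 0.6503 mol/L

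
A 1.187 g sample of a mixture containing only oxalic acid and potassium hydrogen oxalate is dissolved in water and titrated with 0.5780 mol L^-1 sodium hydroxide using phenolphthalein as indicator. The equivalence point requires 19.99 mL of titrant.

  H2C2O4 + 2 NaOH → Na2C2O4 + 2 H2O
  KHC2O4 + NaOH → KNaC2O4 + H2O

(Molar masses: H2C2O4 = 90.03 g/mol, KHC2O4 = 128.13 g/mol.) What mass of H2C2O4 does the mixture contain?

0.1589 g

n(NaOH) = 0.01999 × 0.5780 = 0.01155 mol
Let x = n(H2C2O4), y = n(KHC2O4).
Titrant: 2x + 1y = 0.01155;  mass: 90.03x + 128.13y = 1.187
Solving, x = 1.765 × 10^-3 mol, y = 8.024 × 10^-3 mol
mass of H2C2O4 = 1.765 × 10^-3 × 90.03 = 0.1589 g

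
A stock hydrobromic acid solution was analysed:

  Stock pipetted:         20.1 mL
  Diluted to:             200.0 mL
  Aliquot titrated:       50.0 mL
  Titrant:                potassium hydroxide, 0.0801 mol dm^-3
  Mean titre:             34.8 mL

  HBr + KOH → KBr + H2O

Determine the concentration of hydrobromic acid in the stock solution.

n(KOH) = 0.0348 × 0.0801 = 2.79 × 10^-3 mol
n(HBr) in the aliquot = 2.79 × 10^-3 mol (1:1 ratio)
[HBr]_dilute = 2.79 × 10^-3 / 0.0500 = 0.0557 mol/L
Dilution factor = 200.0 / 20.1 = 9.950
[HBr]_stock = 0.0557 × 9.950 = 0.555 mol/L

0.555 mol/L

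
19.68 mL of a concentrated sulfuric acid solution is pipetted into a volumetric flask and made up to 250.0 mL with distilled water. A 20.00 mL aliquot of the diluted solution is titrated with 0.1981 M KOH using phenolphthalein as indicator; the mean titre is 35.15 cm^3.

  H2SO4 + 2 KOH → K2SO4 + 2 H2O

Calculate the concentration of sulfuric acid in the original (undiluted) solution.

n(KOH) = 0.03515 × 0.1981 = 6.963 × 10^-3 mol
From the 1:2 ratio, n(H2SO4) in the aliquot = 1/2 × 6.963 × 10^-3 = 3.482 × 10^-3 mol
[H2SO4]_dilute = 3.482 × 10^-3 / 0.02000 = 0.1741 mol/L
Dilution factor = 250.0 / 19.68 = 12.70
[H2SO4]_stock = 0.1741 × 12.70 = 2.211 mol/L

2.211 M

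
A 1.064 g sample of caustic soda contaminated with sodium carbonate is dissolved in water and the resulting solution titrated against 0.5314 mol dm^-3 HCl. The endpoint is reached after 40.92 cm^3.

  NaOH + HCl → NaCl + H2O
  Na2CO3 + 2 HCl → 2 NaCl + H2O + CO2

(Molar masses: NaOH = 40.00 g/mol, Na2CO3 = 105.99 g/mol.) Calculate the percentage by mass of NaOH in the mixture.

25.57 %

n(HCl) = 0.04092 × 0.5314 = 0.02174 mol
Let x = n(NaOH), y = n(Na2CO3).
Titrant: 1x + 2y = 0.02174;  mass: 40.00x + 105.99y = 1.064
Solving, x = 6.800 × 10^-3 mol, y = 7.472 × 10^-3 mol
mass of NaOH = 6.800 × 10^-3 × 40.00 = 0.2720 g
% NaOH = 0.2720 / 1.064 × 100 = 25.57 %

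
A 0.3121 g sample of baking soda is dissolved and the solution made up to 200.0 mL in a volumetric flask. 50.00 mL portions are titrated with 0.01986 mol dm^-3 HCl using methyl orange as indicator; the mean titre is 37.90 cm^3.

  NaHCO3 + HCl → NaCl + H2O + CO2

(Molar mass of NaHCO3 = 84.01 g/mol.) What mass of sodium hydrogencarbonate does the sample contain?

n(HCl) per titration = 0.03790 × 0.01986 = 7.527 × 10^-4 mol
n(NaHCO3) in each aliquot = 7.527 × 10^-4 mol (1:1 ratio)
n(NaHCO3) in the whole flask = 7.527 × 10^-4 × 200.0/50.00 = 3.011 × 10^-3 mol
mass of NaHCO3 = 3.011 × 10^-3 × 84.01 = 0.2529 g

0.2529 g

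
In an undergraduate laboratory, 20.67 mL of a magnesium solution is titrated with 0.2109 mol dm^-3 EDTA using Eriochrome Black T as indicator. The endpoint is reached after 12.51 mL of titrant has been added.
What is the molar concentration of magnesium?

Mg^2+ + EDTA^4- → [Mg(EDTA)]^2-
n(EDTA) = 0.01251 L × 0.2109 mol/L = 2.638 × 10^-3 mol
n(Mg2+) = 2.638 × 10^-3 mol (1:1 mole ratio)
[Mg2+] = 2.638 × 10^-3 mol / 0.02067 L = 0.1276 mol/L

0.1276 mol/L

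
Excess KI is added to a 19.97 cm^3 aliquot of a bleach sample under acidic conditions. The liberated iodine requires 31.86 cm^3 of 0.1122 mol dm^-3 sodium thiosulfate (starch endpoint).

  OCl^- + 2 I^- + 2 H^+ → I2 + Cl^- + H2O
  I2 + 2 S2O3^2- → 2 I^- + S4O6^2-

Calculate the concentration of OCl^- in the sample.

0.08950 mol/L

n(S2O3^2-) = 0.03186 × 0.1122 = 3.575 × 10^-3 mol
n(I2) = n(S2O3^2-)/2 = 1.787 × 10^-3 mol
n(OCl^-) in the aliquot = 1.787 × 10^-3 mol (1:1 ratio)
[OCl^-] = 1.787 × 10^-3 / 0.01997 = 0.08950 mol/L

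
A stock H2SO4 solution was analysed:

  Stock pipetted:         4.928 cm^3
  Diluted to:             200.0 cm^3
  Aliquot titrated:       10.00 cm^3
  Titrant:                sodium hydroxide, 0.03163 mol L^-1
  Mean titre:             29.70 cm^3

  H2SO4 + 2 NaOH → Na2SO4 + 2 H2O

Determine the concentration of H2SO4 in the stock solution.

1.906 mol/L

n(NaOH) = 0.02970 × 0.03163 = 9.394 × 10^-4 mol
From the 1:2 ratio, n(H2SO4) in the aliquot = 1/2 × 9.394 × 10^-4 = 4.697 × 10^-4 mol
[H2SO4]_dilute = 4.697 × 10^-4 / 0.01000 = 0.04697 mol/L
Dilution factor = 200.0 / 4.928 = 40.58
[H2SO4]_stock = 0.04697 × 40.58 = 1.906 mol/L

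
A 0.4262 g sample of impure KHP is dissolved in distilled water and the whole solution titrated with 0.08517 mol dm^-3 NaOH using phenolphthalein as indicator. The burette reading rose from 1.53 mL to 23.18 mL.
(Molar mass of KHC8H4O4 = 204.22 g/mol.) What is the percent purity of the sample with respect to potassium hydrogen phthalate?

88.35 %

KHC8H4O4 + NaOH → KNaC8H4O4 + H2O
n(NaOH) = 0.02165 L × 0.08517 mol/L = 1.844 × 10^-3 mol
n(KHC8H4O4) = 1.844 × 10^-3 mol (1:1 ratio)
mass of KHC8H4O4 = 1.844 × 10^-3 × 204.22 g/mol = 0.3766 g
% KHC8H4O4 = 0.3766 / 0.4262 × 100 = 88.35 %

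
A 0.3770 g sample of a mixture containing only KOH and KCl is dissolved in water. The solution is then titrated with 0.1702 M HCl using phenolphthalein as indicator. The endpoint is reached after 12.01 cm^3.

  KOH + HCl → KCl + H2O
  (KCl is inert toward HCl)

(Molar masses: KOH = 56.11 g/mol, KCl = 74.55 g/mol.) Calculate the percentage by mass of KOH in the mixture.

n(HCl) = 0.01201 × 0.1702 = 2.044 × 10^-3 mol
Let x = n(KOH), y = n(KCl).
Titrant: 1x = 2.044 × 10^-3;  mass: 56.11x + 74.55y = 0.3770
Solving, x = 2.044 × 10^-3 mol, y = 3.519 × 10^-3 mol
mass of KOH = 2.044 × 10^-3 × 56.11 = 0.1147 g
% KOH = 0.1147 / 0.3770 × 100 = 30.42 %

30.42 %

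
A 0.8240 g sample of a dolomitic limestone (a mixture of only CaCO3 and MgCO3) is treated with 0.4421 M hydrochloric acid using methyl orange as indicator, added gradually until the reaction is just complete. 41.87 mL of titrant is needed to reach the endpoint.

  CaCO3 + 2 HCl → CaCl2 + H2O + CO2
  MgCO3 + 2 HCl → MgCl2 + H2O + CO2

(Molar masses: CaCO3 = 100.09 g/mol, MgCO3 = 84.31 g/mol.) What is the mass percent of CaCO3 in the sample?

n(HCl) = 0.04187 × 0.4421 = 0.01851 mol
Let x = n(CaCO3), y = n(MgCO3).
Titrant: 2x + 2y = 0.01851;  mass: 100.09x + 84.31y = 0.8240
Solving, x = 2.768 × 10^-3 mol, y = 6.487 × 10^-3 mol
mass of CaCO3 = 2.768 × 10^-3 × 100.09 = 0.2771 g
% CaCO3 = 0.2771 / 0.8240 × 100 = 33.62 %

33.62 %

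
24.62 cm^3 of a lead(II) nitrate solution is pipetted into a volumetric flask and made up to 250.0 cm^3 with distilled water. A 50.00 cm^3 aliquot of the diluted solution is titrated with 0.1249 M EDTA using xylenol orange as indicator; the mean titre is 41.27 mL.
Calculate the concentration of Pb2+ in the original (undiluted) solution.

Pb^2+ + EDTA^4- → [Pb(EDTA)]^2-
n(EDTA) = 0.04127 × 0.1249 = 5.155 × 10^-3 mol
n(Pb2+) in the aliquot = 5.155 × 10^-3 mol (1:1 ratio)
[Pb2+]_dilute = 5.155 × 10^-3 / 0.05000 = 0.1031 mol/L
Dilution factor = 250.0 / 24.62 = 10.15
[Pb2+]_stock = 0.1031 × 10.15 = 1.047 mol/L

1.047 M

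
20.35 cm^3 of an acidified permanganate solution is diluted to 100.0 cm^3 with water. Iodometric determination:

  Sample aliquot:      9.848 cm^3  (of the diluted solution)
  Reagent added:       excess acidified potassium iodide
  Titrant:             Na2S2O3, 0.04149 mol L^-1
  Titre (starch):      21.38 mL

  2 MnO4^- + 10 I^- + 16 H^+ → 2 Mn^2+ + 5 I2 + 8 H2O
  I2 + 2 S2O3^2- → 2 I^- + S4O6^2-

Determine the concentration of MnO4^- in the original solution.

0.08853 mol/L

n(S2O3^2-) = 0.02138 × 0.04149 = 8.871 × 10^-4 mol
n(I2) = n(S2O3^2-)/2 = 4.435 × 10^-4 mol
From the 2:5 ratio, n(MnO4^-) in the aliquot = 2/5 × 4.435 × 10^-4 = 1.774 × 10^-4 mol
[MnO4^-]_dilute = 1.774 × 10^-4 / 0.009848 = 0.01801 mol/L
[MnO4^-]_original = 0.01801 × 100.0/20.35 = 0.08853 mol/L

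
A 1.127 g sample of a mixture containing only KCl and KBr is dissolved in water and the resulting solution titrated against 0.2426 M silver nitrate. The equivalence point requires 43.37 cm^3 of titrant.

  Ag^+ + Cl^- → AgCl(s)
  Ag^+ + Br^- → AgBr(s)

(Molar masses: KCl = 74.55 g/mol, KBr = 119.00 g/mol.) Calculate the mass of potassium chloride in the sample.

0.2098 g

n(AgNO3) = 0.04337 × 0.2426 = 0.01052 mol
Let x = n(KCl), y = n(KBr).
Titrant: 1x + 1y = 0.01052;  mass: 74.55x + 119.00y = 1.127
Solving, x = 2.814 × 10^-3 mol, y = 7.708 × 10^-3 mol
mass of KCl = 2.814 × 10^-3 × 74.55 = 0.2098 g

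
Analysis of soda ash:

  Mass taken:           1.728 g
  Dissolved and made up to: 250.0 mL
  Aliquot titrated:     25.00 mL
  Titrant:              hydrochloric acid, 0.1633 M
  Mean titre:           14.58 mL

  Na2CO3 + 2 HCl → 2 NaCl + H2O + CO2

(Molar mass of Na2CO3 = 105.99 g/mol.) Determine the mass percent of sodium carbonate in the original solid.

73.02 %

n(HCl) per titration = 0.01458 × 0.1633 = 2.381 × 10^-3 mol
From the 1:2 ratio, n(Na2CO3) in each aliquot = 1/2 × 2.381 × 10^-3 = 1.190 × 10^-3 mol
n(Na2CO3) in the whole flask = 1.190 × 10^-3 × 250.0/25.00 = 0.01190 mol
mass of Na2CO3 = 0.01190 × 105.99 = 1.262 g
% Na2CO3 = 1.262 / 1.728 × 100 = 73.02 %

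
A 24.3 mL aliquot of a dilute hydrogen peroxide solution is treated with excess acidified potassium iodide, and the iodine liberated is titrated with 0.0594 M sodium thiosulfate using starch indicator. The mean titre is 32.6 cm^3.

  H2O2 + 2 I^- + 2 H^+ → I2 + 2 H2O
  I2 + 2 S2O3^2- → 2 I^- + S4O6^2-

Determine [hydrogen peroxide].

0.0398 M

n(S2O3^2-) = 0.0326 × 0.0594 = 1.94 × 10^-3 mol
n(I2) = n(S2O3^2-)/2 = 9.68 × 10^-4 mol
n(H2O2) in the aliquot = 9.68 × 10^-4 mol (1:1 ratio)
[H2O2] = 9.68 × 10^-4 / 0.0243 = 0.0398 mol/L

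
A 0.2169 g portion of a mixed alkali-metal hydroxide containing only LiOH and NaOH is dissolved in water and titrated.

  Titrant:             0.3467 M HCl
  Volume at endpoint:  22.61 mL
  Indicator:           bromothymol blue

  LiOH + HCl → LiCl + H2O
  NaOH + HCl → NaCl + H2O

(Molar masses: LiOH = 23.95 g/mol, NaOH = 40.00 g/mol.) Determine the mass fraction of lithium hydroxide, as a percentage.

n(HCl) = 0.02261 × 0.3467 = 7.839 × 10^-3 mol
Let x = n(LiOH), y = n(NaOH).
Titrant: 1x + 1y = 7.839 × 10^-3;  mass: 23.95x + 40.00y = 0.2169
Solving, x = 6.022 × 10^-3 mol, y = 1.817 × 10^-3 mol
mass of LiOH = 6.022 × 10^-3 × 23.95 = 0.1442 g
% LiOH = 0.1442 / 0.2169 × 100 = 66.50 %

66.50 %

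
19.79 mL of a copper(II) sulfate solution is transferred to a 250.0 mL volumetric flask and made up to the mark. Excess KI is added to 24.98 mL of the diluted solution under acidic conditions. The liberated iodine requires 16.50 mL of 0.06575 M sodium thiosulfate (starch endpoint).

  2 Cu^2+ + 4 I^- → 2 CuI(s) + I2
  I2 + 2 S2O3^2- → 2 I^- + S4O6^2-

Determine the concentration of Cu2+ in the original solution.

0.5486 M

n(S2O3^2-) = 0.01650 × 0.06575 = 1.085 × 10^-3 mol
n(I2) = n(S2O3^2-)/2 = 5.424 × 10^-4 mol
From the 2:1 ratio, n(Cu2+) in the aliquot = 2/1 × 5.424 × 10^-4 = 1.085 × 10^-3 mol
[Cu2+]_dilute = 1.085 × 10^-3 / 0.02498 = 0.04343 mol/L
[Cu2+]_original = 0.04343 × 250.0/19.79 = 0.5486 mol/L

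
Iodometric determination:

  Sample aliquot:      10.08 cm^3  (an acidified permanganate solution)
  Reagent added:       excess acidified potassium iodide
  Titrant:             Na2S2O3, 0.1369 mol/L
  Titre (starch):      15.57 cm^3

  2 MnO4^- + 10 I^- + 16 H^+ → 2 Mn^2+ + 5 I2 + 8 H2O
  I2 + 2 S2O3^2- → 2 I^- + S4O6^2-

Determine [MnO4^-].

n(S2O3^2-) = 0.01557 × 0.1369 = 2.132 × 10^-3 mol
n(I2) = n(S2O3^2-)/2 = 1.066 × 10^-3 mol
From the 2:5 ratio, n(MnO4^-) in the aliquot = 2/5 × 1.066 × 10^-3 = 4.263 × 10^-4 mol
[MnO4^-] = 4.263 × 10^-4 / 0.01008 = 0.04229 mol/L

0.04229 mol/L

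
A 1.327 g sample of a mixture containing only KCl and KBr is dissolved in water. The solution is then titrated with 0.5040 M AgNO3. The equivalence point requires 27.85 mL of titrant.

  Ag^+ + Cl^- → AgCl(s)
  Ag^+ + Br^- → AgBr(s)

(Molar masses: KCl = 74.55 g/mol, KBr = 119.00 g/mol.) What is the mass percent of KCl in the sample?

43.39 %

n(AgNO3) = 0.02785 × 0.5040 = 0.01404 mol
Let x = n(KCl), y = n(KBr).
Titrant: 1x + 1y = 0.01404;  mass: 74.55x + 119.00y = 1.327
Solving, x = 7.724 × 10^-3 mol, y = 6.312 × 10^-3 mol
mass of KCl = 7.724 × 10^-3 × 74.55 = 0.5758 g
% KCl = 0.5758 / 1.327 × 100 = 43.39 %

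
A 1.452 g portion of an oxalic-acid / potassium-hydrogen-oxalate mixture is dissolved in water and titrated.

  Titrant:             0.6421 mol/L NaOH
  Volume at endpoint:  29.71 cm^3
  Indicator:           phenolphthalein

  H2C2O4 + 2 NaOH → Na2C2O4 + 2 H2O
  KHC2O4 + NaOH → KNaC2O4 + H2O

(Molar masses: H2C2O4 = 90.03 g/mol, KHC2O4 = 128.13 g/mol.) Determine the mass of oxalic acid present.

0.5374 g

n(NaOH) = 0.02971 × 0.6421 = 0.01908 mol
Let x = n(H2C2O4), y = n(KHC2O4).
Titrant: 2x + 1y = 0.01908;  mass: 90.03x + 128.13y = 1.452
Solving, x = 5.969 × 10^-3 mol, y = 7.138 × 10^-3 mol
mass of H2C2O4 = 5.969 × 10^-3 × 90.03 = 0.5374 g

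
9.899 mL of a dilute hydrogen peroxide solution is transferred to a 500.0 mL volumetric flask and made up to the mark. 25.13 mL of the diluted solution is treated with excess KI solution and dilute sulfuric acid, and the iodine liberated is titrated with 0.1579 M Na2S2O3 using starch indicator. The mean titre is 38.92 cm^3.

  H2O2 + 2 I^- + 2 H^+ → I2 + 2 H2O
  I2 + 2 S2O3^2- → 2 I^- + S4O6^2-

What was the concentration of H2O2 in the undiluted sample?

6.176 M

n(S2O3^2-) = 0.03892 × 0.1579 = 6.145 × 10^-3 mol
n(I2) = n(S2O3^2-)/2 = 3.073 × 10^-3 mol
n(H2O2) in the aliquot = 3.073 × 10^-3 mol (1:1 ratio)
[H2O2]_dilute = 3.073 × 10^-3 / 0.02513 = 0.1223 mol/L
[H2O2]_original = 0.1223 × 500.0/9.899 = 6.176 mol/L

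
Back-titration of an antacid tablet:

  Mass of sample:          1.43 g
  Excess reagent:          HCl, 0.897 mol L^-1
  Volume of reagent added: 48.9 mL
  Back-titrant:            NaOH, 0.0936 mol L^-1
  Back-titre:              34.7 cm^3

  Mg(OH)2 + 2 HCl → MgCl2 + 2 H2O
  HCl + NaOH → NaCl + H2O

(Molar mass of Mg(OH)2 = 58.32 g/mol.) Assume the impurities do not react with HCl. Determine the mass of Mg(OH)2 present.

n(HCl) added = 0.0489 × 0.897 = 0.0439 mol
n(NaOH) used in back-titration = 0.0347 × 0.0936 = 3.25 × 10^-3 mol
n(HCl) left over = 3.25 × 10^-3 mol (1:1 ratio)
n(HCl) consumed by analyte = 0.0439 − 3.25 × 10^-3 = 0.0406 mol
From the 1:2 ratio, n(Mg(OH)2) = 1/2 × 0.0406 = 0.0203 mol
mass of Mg(OH)2 = 0.0203 × 58.32 = 1.18 g

1.18 g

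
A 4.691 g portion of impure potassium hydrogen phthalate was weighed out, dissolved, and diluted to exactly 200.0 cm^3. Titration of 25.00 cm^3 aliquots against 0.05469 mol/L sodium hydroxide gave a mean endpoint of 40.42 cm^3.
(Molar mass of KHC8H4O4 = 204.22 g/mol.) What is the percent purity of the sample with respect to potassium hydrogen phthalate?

76.99 %

KHC8H4O4 + NaOH → KNaC8H4O4 + H2O
n(NaOH) per titration = 0.04042 × 0.05469 = 2.211 × 10^-3 mol
n(KHC8H4O4) in each aliquot = 2.211 × 10^-3 mol (1:1 ratio)
n(KHC8H4O4) in the whole flask = 2.211 × 10^-3 × 200.0/25.00 = 0.01768 mol
mass of KHC8H4O4 = 0.01768 × 204.22 = 3.612 g
% KHC8H4O4 = 3.612 / 4.691 × 100 = 76.99 %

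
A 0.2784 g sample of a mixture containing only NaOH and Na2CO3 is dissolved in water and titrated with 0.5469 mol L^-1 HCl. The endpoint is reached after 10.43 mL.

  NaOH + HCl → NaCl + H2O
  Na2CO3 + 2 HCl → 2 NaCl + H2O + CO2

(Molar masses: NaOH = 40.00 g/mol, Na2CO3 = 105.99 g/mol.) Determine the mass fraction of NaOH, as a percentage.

26.42 %

n(HCl) = 0.01043 × 0.5469 = 5.704 × 10^-3 mol
Let x = n(NaOH), y = n(Na2CO3).
Titrant: 1x + 2y = 5.704 × 10^-3;  mass: 40.00x + 105.99y = 0.2784
Solving, x = 1.839 × 10^-3 mol, y = 1.933 × 10^-3 mol
mass of NaOH = 1.839 × 10^-3 × 40.00 = 0.07354 g
% NaOH = 0.07354 / 0.2784 × 100 = 26.42 %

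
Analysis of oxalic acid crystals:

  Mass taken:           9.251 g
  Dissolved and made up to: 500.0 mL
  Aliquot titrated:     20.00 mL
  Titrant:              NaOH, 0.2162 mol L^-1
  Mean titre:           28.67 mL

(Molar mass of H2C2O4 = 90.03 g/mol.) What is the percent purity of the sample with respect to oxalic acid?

H2C2O4 + 2 NaOH → Na2C2O4 + 2 H2O
n(NaOH) per titration = 0.02867 × 0.2162 = 6.198 × 10^-3 mol
From the 1:2 ratio, n(H2C2O4) in each aliquot = 1/2 × 6.198 × 10^-3 = 3.099 × 10^-3 mol
n(H2C2O4) in the whole flask = 3.099 × 10^-3 × 500.0/20.00 = 0.07748 mol
mass of H2C2O4 = 0.07748 × 90.03 = 6.976 g
% H2C2O4 = 6.976 / 9.251 × 100 = 75.40 %

75.40 %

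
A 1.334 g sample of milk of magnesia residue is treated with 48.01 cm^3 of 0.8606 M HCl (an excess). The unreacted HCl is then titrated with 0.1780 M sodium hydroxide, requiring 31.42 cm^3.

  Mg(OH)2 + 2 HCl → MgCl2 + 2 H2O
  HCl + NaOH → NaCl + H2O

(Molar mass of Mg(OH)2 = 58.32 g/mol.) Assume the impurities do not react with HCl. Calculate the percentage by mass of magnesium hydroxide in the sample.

78.09 %

n(HCl) added = 0.04801 × 0.8606 = 0.04132 mol
n(NaOH) used in back-titration = 0.03142 × 0.1780 = 5.593 × 10^-3 mol
n(HCl) left over = 5.593 × 10^-3 mol (1:1 ratio)
n(HCl) consumed by analyte = 0.04132 − 5.593 × 10^-3 = 0.03572 mol
From the 1:2 ratio, n(Mg(OH)2) = 1/2 × 0.03572 = 0.01786 mol
mass of Mg(OH)2 = 0.01786 × 58.32 = 1.042 g
% Mg(OH)2 = 1.042 / 1.334 × 100 = 78.09 %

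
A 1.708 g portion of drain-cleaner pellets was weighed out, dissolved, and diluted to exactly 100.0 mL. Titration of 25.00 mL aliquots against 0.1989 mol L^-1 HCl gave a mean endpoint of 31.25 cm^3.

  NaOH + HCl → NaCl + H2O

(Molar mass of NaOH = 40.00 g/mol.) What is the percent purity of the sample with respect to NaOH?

n(HCl) per titration = 0.03125 × 0.1989 = 6.216 × 10^-3 mol
n(NaOH) in each aliquot = 6.216 × 10^-3 mol (1:1 ratio)
n(NaOH) in the whole flask = 6.216 × 10^-3 × 100.0/25.00 = 0.02486 mol
mass of NaOH = 0.02486 × 40.00 = 0.9945 g
% NaOH = 0.9945 / 1.708 × 100 = 58.23 %

58.23 %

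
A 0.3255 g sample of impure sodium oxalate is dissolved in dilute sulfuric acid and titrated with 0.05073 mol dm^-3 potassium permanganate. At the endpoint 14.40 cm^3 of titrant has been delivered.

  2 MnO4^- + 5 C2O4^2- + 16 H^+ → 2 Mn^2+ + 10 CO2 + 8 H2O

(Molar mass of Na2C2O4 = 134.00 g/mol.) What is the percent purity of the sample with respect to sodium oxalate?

75.18 %

n(KMnO4) = 0.01440 L × 0.05073 mol/L = 7.305 × 10^-4 mol
From the 5:2 ratio, n(Na2C2O4) = 5/2 × 7.305 × 10^-4 = 1.826 × 10^-3 mol
mass of Na2C2O4 = 1.826 × 10^-3 × 134.00 g/mol = 0.2447 g
% Na2C2O4 = 0.2447 / 0.3255 × 100 = 75.18 %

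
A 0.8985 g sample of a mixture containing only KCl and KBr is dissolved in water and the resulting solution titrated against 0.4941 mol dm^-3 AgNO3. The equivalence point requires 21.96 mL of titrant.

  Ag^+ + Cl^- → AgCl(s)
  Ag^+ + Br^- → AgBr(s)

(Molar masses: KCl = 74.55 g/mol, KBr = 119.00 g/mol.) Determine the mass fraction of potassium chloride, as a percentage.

n(AgNO3) = 0.02196 × 0.4941 = 0.01085 mol
Let x = n(KCl), y = n(KBr).
Titrant: 1x + 1y = 0.01085;  mass: 74.55x + 119.00y = 0.8985
Solving, x = 8.835 × 10^-3 mol, y = 2.016 × 10^-3 mol
mass of KCl = 8.835 × 10^-3 × 74.55 = 0.6586 g
% KCl = 0.6586 / 0.8985 × 100 = 73.30 %

73.30 %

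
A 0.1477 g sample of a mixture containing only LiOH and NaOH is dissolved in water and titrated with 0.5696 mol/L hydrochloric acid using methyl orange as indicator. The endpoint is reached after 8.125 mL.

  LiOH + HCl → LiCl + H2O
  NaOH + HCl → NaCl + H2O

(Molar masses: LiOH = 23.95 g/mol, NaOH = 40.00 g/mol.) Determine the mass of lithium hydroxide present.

0.05584 g

n(HCl) = 0.008125 × 0.5696 = 4.628 × 10^-3 mol
Let x = n(LiOH), y = n(NaOH).
Titrant: 1x + 1y = 4.628 × 10^-3;  mass: 23.95x + 40.00y = 0.1477
Solving, x = 2.331 × 10^-3 mol, y = 2.297 × 10^-3 mol
mass of LiOH = 2.331 × 10^-3 × 23.95 = 0.05584 g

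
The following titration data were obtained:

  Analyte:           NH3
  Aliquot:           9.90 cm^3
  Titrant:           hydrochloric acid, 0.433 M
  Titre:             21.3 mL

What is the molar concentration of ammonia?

NH3 + HCl → NH4Cl
n(HCl) = 0.0213 L × 0.433 mol/L = 9.22 × 10^-3 mol
n(NH3) = 9.22 × 10^-3 mol (1:1 mole ratio)
[NH3] = 9.22 × 10^-3 mol / 0.00990 L = 0.932 mol/L

0.932 M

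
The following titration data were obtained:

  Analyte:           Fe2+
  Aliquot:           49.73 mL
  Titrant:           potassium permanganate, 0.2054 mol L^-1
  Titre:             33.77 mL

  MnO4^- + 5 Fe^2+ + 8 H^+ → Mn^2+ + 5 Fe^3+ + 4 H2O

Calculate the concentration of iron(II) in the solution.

0.6974 mol/L

n(KMnO4) = 0.03377 L × 0.2054 mol/L = 6.936 × 10^-3 mol
From the 5:1 mole ratio, n(Fe2+) = 5/1 × 6.936 × 10^-3 = 0.03468 mol
[Fe2+] = 0.03468 mol / 0.04973 L = 0.6974 mol/L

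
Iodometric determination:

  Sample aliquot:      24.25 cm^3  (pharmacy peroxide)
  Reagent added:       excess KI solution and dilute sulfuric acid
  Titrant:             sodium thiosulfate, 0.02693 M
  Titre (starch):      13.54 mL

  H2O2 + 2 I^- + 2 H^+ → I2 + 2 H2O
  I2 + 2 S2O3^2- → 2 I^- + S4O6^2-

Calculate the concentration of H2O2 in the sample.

n(S2O3^2-) = 0.01354 × 0.02693 = 3.646 × 10^-4 mol
n(I2) = n(S2O3^2-)/2 = 1.823 × 10^-4 mol
n(H2O2) in the aliquot = 1.823 × 10^-4 mol (1:1 ratio)
[H2O2] = 1.823 × 10^-4 / 0.02425 = 0.007518 mol/L

0.007518 M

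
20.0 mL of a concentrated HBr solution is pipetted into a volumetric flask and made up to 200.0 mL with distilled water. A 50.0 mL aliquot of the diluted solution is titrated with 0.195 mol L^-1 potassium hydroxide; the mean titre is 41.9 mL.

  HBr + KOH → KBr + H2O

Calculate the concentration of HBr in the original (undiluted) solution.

1.63 mol/L

n(KOH) = 0.0419 × 0.195 = 8.17 × 10^-3 mol
n(HBr) in the aliquot = 8.17 × 10^-3 mol (1:1 ratio)
[HBr]_dilute = 8.17 × 10^-3 / 0.0500 = 0.163 mol/L
Dilution factor = 200.0 / 20.0 = 10.00
[HBr]_stock = 0.163 × 10.00 = 1.63 mol/L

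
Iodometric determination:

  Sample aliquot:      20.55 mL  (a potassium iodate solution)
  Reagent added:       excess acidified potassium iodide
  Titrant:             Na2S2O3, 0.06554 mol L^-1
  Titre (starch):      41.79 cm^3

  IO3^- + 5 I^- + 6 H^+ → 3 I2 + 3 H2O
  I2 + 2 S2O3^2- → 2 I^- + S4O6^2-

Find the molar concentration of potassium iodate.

0.02221 mol/L

n(S2O3^2-) = 0.04179 × 0.06554 = 2.739 × 10^-3 mol
n(I2) = n(S2O3^2-)/2 = 1.369 × 10^-3 mol
From the 1:3 ratio, n(IO3^-) in the aliquot = 1/3 × 1.369 × 10^-3 = 4.565 × 10^-4 mol
[IO3^-] = 4.565 × 10^-4 / 0.02055 = 0.02221 mol/L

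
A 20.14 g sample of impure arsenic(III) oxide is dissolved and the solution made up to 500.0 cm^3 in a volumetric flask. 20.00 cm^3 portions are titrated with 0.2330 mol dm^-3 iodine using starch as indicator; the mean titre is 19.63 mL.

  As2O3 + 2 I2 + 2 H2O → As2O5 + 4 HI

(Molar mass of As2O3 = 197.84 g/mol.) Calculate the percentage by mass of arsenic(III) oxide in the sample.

n(I2) per titration = 0.01963 × 0.2330 = 4.574 × 10^-3 mol
From the 1:2 ratio, n(As2O3) in each aliquot = 1/2 × 4.574 × 10^-3 = 2.287 × 10^-3 mol
n(As2O3) in the whole flask = 2.287 × 10^-3 × 500.0/20.00 = 0.05717 mol
mass of As2O3 = 0.05717 × 197.84 = 11.31 g
% As2O3 = 11.31 / 20.14 × 100 = 56.16 %

56.16 %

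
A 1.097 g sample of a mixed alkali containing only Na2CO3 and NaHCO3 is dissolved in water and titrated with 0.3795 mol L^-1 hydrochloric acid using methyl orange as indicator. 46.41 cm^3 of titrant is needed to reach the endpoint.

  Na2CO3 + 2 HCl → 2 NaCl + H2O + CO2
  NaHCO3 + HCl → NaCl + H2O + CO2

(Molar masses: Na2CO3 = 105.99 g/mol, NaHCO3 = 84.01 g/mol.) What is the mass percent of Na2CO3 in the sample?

n(HCl) = 0.04641 × 0.3795 = 0.01761 mol
Let x = n(Na2CO3), y = n(NaHCO3).
Titrant: 2x + 1y = 0.01761;  mass: 105.99x + 84.01y = 1.097
Solving, x = 6.169 × 10^-3 mol, y = 5.276 × 10^-3 mol
mass of Na2CO3 = 6.169 × 10^-3 × 105.99 = 0.6538 g
% Na2CO3 = 0.6538 / 1.097 × 100 = 59.60 %

59.60 %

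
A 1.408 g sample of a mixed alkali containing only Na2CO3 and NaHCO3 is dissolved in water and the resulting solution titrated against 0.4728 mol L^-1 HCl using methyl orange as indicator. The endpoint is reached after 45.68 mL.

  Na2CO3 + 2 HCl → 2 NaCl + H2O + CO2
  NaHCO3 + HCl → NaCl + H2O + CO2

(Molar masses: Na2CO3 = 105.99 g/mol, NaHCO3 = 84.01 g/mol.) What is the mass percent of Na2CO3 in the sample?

n(HCl) = 0.04568 × 0.4728 = 0.02160 mol
Let x = n(Na2CO3), y = n(NaHCO3).
Titrant: 2x + 1y = 0.02160;  mass: 105.99x + 84.01y = 1.408
Solving, x = 6.552 × 10^-3 mol, y = 8.494 × 10^-3 mol
mass of Na2CO3 = 6.552 × 10^-3 × 105.99 = 0.6944 g
% Na2CO3 = 0.6944 / 1.408 × 100 = 49.32 %

49.32 %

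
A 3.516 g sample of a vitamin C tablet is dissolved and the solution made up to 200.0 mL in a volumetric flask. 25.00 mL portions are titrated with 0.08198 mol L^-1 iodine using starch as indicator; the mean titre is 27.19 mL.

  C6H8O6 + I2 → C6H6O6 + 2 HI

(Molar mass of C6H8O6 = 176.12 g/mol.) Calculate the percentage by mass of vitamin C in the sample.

n(I2) per titration = 0.02719 × 0.08198 = 2.229 × 10^-3 mol
n(C6H8O6) in each aliquot = 2.229 × 10^-3 mol (1:1 ratio)
n(C6H8O6) in the whole flask = 2.229 × 10^-3 × 200.0/25.00 = 0.01783 mol
mass of C6H8O6 = 0.01783 × 176.12 = 3.141 g
% C6H8O6 = 3.141 / 3.516 × 100 = 89.32 %

89.32 %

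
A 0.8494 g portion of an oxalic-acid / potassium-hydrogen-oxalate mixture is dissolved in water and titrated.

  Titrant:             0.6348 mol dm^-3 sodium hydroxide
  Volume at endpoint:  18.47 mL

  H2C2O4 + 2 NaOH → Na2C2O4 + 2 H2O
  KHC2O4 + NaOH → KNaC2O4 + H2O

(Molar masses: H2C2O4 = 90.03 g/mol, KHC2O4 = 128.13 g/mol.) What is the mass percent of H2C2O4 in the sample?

n(NaOH) = 0.01847 × 0.6348 = 0.01172 mol
Let x = n(H2C2O4), y = n(KHC2O4).
Titrant: 2x + 1y = 0.01172;  mass: 90.03x + 128.13y = 0.8494
Solving, x = 3.928 × 10^-3 mol, y = 3.869 × 10^-3 mol
mass of H2C2O4 = 3.928 × 10^-3 × 90.03 = 0.3536 g
% H2C2O4 = 0.3536 / 0.8494 × 100 = 41.63 %

41.63 %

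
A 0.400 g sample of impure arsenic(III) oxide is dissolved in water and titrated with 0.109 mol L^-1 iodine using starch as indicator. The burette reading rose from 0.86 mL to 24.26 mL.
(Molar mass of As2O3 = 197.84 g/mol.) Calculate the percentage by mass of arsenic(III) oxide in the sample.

As2O3 + 2 I2 + 2 H2O → As2O5 + 4 HI
n(I2) = 0.0234 L × 0.109 mol/L = 2.55 × 10^-3 mol
From the 1:2 ratio, n(As2O3) = 1/2 × 2.55 × 10^-3 = 1.28 × 10^-3 mol
mass of As2O3 = 1.28 × 10^-3 × 197.84 g/mol = 0.252 g
% As2O3 = 0.252 / 0.400 × 100 = 63.1 %

63.1 %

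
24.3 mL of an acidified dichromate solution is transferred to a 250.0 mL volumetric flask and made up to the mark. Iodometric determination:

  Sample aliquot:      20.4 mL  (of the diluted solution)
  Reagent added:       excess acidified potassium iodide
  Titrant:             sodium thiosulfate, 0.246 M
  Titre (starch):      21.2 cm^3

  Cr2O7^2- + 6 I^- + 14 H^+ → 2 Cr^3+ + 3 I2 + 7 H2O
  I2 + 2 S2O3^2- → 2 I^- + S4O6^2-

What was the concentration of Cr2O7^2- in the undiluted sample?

0.438 M

n(S2O3^2-) = 0.0212 × 0.246 = 5.22 × 10^-3 mol
n(I2) = n(S2O3^2-)/2 = 2.61 × 10^-3 mol
From the 1:3 ratio, n(Cr2O7^2-) in the aliquot = 1/3 × 2.61 × 10^-3 = 8.69 × 10^-4 mol
[Cr2O7^2-]_dilute = 8.69 × 10^-4 / 0.0204 = 0.0426 mol/L
[Cr2O7^2-]_original = 0.0426 × 250.0/24.3 = 0.438 mol/L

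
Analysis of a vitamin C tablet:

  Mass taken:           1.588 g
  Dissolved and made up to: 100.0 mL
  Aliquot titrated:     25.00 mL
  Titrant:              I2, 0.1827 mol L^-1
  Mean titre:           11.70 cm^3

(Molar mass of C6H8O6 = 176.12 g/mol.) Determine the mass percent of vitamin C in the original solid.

94.83 %

C6H8O6 + I2 → C6H6O6 + 2 HI
n(I2) per titration = 0.01170 × 0.1827 = 2.138 × 10^-3 mol
n(C6H8O6) in each aliquot = 2.138 × 10^-3 mol (1:1 ratio)
n(C6H8O6) in the whole flask = 2.138 × 10^-3 × 100.0/25.00 = 8.550 × 10^-3 mol
mass of C6H8O6 = 8.550 × 10^-3 × 176.12 = 1.506 g
% C6H8O6 = 1.506 / 1.588 × 100 = 94.83 %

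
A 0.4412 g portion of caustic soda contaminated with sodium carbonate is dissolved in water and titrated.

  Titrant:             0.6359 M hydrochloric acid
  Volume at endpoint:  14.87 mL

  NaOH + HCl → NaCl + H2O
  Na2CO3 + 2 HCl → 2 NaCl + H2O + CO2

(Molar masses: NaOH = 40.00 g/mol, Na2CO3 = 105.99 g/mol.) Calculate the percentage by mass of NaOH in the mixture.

41.80 %

n(HCl) = 0.01487 × 0.6359 = 9.456 × 10^-3 mol
Let x = n(NaOH), y = n(Na2CO3).
Titrant: 1x + 2y = 9.456 × 10^-3;  mass: 40.00x + 105.99y = 0.4412
Solving, x = 4.610 × 10^-3 mol, y = 2.423 × 10^-3 mol
mass of NaOH = 4.610 × 10^-3 × 40.00 = 0.1844 g
% NaOH = 0.1844 / 0.4412 × 100 = 41.80 %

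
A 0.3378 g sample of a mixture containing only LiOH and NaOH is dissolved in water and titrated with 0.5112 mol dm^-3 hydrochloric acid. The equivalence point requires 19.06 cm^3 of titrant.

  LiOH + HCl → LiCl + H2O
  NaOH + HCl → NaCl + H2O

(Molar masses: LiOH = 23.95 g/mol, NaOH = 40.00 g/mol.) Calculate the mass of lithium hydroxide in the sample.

0.07750 g

n(HCl) = 0.01906 × 0.5112 = 9.743 × 10^-3 mol
Let x = n(LiOH), y = n(NaOH).
Titrant: 1x + 1y = 9.743 × 10^-3;  mass: 23.95x + 40.00y = 0.3378
Solving, x = 3.236 × 10^-3 mol, y = 6.507 × 10^-3 mol
mass of LiOH = 3.236 × 10^-3 × 23.95 = 0.07750 g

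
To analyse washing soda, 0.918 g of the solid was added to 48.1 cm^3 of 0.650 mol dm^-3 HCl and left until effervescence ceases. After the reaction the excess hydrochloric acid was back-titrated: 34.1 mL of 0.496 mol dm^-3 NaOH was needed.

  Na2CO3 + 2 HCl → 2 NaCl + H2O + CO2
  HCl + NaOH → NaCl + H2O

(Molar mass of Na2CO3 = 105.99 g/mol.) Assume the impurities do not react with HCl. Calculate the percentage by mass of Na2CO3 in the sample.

82.8 %

n(HCl) added = 0.0481 × 0.650 = 0.0313 mol
n(NaOH) used in back-titration = 0.0341 × 0.496 = 0.0169 mol
n(HCl) left over = 0.0169 mol (1:1 ratio)
n(HCl) consumed by analyte = 0.0313 − 0.0169 = 0.0144 mol
From the 1:2 ratio, n(Na2CO3) = 1/2 × 0.0144 = 7.18 × 10^-3 mol
mass of Na2CO3 = 7.18 × 10^-3 × 105.99 = 0.761 g
% Na2CO3 = 0.761 / 0.918 × 100 = 82.8 %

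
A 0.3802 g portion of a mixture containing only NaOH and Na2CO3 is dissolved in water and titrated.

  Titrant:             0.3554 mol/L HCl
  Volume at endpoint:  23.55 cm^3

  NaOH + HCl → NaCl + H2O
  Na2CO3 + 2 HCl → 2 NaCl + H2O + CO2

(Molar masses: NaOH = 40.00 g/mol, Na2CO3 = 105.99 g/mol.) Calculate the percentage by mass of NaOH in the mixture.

51.29 %

n(HCl) = 0.02355 × 0.3554 = 8.370 × 10^-3 mol
Let x = n(NaOH), y = n(Na2CO3).
Titrant: 1x + 2y = 8.370 × 10^-3;  mass: 40.00x + 105.99y = 0.3802
Solving, x = 4.875 × 10^-3 mol, y = 1.747 × 10^-3 mol
mass of NaOH = 4.875 × 10^-3 × 40.00 = 0.1950 g
% NaOH = 0.1950 / 0.3802 × 100 = 51.29 %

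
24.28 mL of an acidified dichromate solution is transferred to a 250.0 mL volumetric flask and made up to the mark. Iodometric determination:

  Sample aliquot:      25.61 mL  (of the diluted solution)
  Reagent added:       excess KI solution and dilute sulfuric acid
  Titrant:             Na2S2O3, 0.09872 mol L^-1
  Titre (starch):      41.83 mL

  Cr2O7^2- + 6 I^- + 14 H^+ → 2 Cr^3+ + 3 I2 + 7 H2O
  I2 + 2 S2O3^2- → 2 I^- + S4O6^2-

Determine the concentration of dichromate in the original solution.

n(S2O3^2-) = 0.04183 × 0.09872 = 4.129 × 10^-3 mol
n(I2) = n(S2O3^2-)/2 = 2.065 × 10^-3 mol
From the 1:3 ratio, n(Cr2O7^2-) in the aliquot = 1/3 × 2.065 × 10^-3 = 6.882 × 10^-4 mol
[Cr2O7^2-]_dilute = 6.882 × 10^-4 / 0.02561 = 0.02687 mol/L
[Cr2O7^2-]_original = 0.02687 × 250.0/24.28 = 0.2767 mol/L

0.2767 mol/L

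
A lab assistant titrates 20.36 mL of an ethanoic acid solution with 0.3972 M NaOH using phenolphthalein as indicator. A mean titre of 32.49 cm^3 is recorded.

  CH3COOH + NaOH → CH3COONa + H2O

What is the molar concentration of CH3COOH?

n(NaOH) = 0.03249 L × 0.3972 mol/L = 0.01291 mol
n(CH3COOH) = 0.01291 mol (1:1 mole ratio)
[CH3COOH] = 0.01291 mol / 0.02036 L = 0.6338 mol/L

0.6338 M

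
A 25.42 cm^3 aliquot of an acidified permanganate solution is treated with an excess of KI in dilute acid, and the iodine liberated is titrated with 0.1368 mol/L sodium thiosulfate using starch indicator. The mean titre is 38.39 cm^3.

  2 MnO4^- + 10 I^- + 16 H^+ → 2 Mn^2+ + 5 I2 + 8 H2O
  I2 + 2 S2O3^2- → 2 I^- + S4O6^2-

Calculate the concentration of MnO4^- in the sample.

0.04132 mol/L

n(S2O3^2-) = 0.03839 × 0.1368 = 5.252 × 10^-3 mol
n(I2) = n(S2O3^2-)/2 = 2.626 × 10^-3 mol
From the 2:5 ratio, n(MnO4^-) in the aliquot = 2/5 × 2.626 × 10^-3 = 1.050 × 10^-3 mol
[MnO4^-] = 1.050 × 10^-3 / 0.02542 = 0.04132 mol/L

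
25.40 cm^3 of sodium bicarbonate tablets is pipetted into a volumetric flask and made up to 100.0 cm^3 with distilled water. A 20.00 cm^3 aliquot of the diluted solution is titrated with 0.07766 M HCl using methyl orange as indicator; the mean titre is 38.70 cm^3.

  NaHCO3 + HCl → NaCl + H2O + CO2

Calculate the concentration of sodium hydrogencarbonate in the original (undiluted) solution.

n(HCl) = 0.03870 × 0.07766 = 3.005 × 10^-3 mol
n(NaHCO3) in the aliquot = 3.005 × 10^-3 mol (1:1 ratio)
[NaHCO3]_dilute = 3.005 × 10^-3 / 0.02000 = 0.1503 mol/L
Dilution factor = 100.0 / 25.40 = 3.937
[NaHCO3]_stock = 0.1503 × 3.937 = 0.5916 mol/L

0.5916 M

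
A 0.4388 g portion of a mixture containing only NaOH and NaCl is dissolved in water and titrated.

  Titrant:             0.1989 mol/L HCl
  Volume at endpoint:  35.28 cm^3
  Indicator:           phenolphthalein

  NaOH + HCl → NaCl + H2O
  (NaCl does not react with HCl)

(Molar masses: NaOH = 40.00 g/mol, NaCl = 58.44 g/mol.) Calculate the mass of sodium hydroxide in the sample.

0.2807 g

n(HCl) = 0.03528 × 0.1989 = 7.017 × 10^-3 mol
Let x = n(NaOH), y = n(NaCl).
Titrant: 1x = 7.017 × 10^-3;  mass: 40.00x + 58.44y = 0.4388
Solving, x = 7.017 × 10^-3 mol, y = 2.706 × 10^-3 mol
mass of NaOH = 7.017 × 10^-3 × 40.00 = 0.2807 g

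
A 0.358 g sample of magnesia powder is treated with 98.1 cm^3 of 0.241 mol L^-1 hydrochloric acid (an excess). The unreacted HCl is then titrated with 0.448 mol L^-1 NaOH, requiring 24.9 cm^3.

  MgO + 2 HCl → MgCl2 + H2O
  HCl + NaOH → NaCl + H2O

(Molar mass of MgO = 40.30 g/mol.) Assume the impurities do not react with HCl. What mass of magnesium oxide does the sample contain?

n(HCl) added = 0.0981 × 0.241 = 0.0236 mol
n(NaOH) used in back-titration = 0.0249 × 0.448 = 0.0112 mol
n(HCl) left over = 0.0112 mol (1:1 ratio)
n(HCl) consumed by analyte = 0.0236 − 0.0112 = 0.0125 mol
From the 1:2 ratio, n(MgO) = 1/2 × 0.0125 = 6.24 × 10^-3 mol
mass of MgO = 6.24 × 10^-3 × 40.30 = 0.252 g

0.252 g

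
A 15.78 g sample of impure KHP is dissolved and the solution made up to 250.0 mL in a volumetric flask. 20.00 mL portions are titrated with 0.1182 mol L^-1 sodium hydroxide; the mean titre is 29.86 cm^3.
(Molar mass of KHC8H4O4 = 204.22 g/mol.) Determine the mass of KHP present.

9.010 g

KHC8H4O4 + NaOH → KNaC8H4O4 + H2O
n(NaOH) per titration = 0.02986 × 0.1182 = 3.529 × 10^-3 mol
n(KHC8H4O4) in each aliquot = 3.529 × 10^-3 mol (1:1 ratio)
n(KHC8H4O4) in the whole flask = 3.529 × 10^-3 × 250.0/20.00 = 0.04412 mol
mass of KHC8H4O4 = 0.04412 × 204.22 = 9.010 g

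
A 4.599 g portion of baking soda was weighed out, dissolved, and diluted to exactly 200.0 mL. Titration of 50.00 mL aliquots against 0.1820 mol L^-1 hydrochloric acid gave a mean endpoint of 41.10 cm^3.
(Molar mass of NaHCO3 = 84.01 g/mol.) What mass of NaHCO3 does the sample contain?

2.514 g

NaHCO3 + HCl → NaCl + H2O + CO2
n(HCl) per titration = 0.04110 × 0.1820 = 7.480 × 10^-3 mol
n(NaHCO3) in each aliquot = 7.480 × 10^-3 mol (1:1 ratio)
n(NaHCO3) in the whole flask = 7.480 × 10^-3 × 200.0/50.00 = 0.02992 mol
mass of NaHCO3 = 0.02992 × 84.01 = 2.514 g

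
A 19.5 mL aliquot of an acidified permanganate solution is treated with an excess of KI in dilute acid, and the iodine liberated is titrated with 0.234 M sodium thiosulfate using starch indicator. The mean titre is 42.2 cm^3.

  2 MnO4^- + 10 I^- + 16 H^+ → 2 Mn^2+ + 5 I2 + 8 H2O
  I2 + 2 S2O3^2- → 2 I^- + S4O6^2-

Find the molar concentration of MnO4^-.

0.101 M

n(S2O3^2-) = 0.0422 × 0.234 = 9.87 × 10^-3 mol
n(I2) = n(S2O3^2-)/2 = 4.94 × 10^-3 mol
From the 2:5 ratio, n(MnO4^-) in the aliquot = 2/5 × 4.94 × 10^-3 = 1.97 × 10^-3 mol
[MnO4^-] = 1.97 × 10^-3 / 0.0195 = 0.101 mol/L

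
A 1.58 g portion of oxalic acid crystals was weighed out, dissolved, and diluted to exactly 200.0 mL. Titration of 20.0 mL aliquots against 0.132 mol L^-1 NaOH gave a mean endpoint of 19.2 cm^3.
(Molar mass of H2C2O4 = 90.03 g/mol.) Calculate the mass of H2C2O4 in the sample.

H2C2O4 + 2 NaOH → Na2C2O4 + 2 H2O
n(NaOH) per titration = 0.0192 × 0.132 = 2.53 × 10^-3 mol
From the 1:2 ratio, n(H2C2O4) in each aliquot = 1/2 × 2.53 × 10^-3 = 1.27 × 10^-3 mol
n(H2C2O4) in the whole flask = 1.27 × 10^-3 × 200.0/20.0 = 0.0127 mol
mass of H2C2O4 = 0.0127 × 90.03 = 1.14 g

1.14 g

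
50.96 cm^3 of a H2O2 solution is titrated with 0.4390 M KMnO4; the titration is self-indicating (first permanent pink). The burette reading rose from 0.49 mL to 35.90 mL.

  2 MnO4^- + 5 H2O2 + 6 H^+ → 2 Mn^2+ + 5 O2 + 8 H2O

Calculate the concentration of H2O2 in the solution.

n(KMnO4) = 0.03541 L × 0.4390 mol/L = 0.01554 mol
From the 5:2 mole ratio, n(H2O2) = 5/2 × 0.01554 = 0.03886 mol
[H2O2] = 0.03886 mol / 0.05096 L = 0.7626 mol/L

0.7626 M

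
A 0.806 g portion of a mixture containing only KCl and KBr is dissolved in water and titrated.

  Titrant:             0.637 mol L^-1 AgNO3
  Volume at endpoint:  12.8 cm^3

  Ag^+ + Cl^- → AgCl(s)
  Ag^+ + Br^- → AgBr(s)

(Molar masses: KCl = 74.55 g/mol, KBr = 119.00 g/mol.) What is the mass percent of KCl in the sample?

34.2 %

n(AgNO3) = 0.0128 × 0.637 = 8.15 × 10^-3 mol
Let x = n(KCl), y = n(KBr).
Titrant: 1x + 1y = 8.15 × 10^-3;  mass: 74.55x + 119.00y = 0.806
Solving, x = 3.70 × 10^-3 mol, y = 4.46 × 10^-3 mol
mass of KCl = 3.70 × 10^-3 × 74.55 = 0.276 g
% KCl = 0.276 / 0.806 × 100 = 34.2 %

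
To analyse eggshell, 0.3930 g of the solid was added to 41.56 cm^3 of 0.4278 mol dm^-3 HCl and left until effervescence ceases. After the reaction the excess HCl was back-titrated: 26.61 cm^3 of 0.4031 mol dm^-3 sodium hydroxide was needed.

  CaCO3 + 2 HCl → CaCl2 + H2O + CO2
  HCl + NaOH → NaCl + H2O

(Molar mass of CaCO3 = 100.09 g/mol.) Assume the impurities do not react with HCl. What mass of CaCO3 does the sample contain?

0.3530 g

n(HCl) added = 0.04156 × 0.4278 = 0.01778 mol
n(NaOH) used in back-titration = 0.02661 × 0.4031 = 0.01073 mol
n(HCl) left over = 0.01073 mol (1:1 ratio)
n(HCl) consumed by analyte = 0.01778 − 0.01073 = 7.053 × 10^-3 mol
From the 1:2 ratio, n(CaCO3) = 1/2 × 7.053 × 10^-3 = 3.526 × 10^-3 mol
mass of CaCO3 = 3.526 × 10^-3 × 100.09 = 0.3530 g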